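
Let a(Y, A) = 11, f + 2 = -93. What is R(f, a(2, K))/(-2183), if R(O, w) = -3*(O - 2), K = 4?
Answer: -291/2183 ≈ -0.13330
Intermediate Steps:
f = -95 (f = -2 - 93 = -95)
R(O, w) = 6 - 3*O (R(O, w) = -3*(-2 + O) = 6 - 3*O)
R(f, a(2, K))/(-2183) = (6 - 3*(-95))/(-2183) = (6 + 285)*(-1/2183) = 291*(-1/2183) = -291/2183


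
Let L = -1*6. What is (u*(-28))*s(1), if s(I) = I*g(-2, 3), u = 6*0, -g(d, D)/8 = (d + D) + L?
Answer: 0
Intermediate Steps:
L = -6
g(d, D) = 48 - 8*D - 8*d (g(d, D) = -8*((d + D) - 6) = -8*((D + d) - 6) = -8*(-6 + D + d) = 48 - 8*D - 8*d)
u = 0
s(I) = 40*I (s(I) = I*(48 - 8*3 - 8*(-2)) = I*(48 - 24 + 16) = I*40 = 40*I)
(u*(-28))*s(1) = (0*(-28))*(40*1) = 0*40 = 0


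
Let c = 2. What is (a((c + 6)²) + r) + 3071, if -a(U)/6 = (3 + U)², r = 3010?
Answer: -20853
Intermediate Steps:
a(U) = -6*(3 + U)²
(a((c + 6)²) + r) + 3071 = (-6*(3 + (2 + 6)²)² + 3010) + 3071 = (-6*(3 + 8²)² + 3010) + 3071 = (-6*(3 + 64)² + 3010) + 3071 = (-6*67² + 3010) + 3071 = (-6*4489 + 3010) + 3071 = (-26934 + 3010) + 3071 = -23924 + 3071 = -20853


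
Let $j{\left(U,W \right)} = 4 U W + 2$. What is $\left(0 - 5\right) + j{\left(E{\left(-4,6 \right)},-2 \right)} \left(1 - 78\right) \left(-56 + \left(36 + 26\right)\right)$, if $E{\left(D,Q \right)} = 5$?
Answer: $17551$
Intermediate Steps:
$j{\left(U,W \right)} = 2 + 4 U W$ ($j{\left(U,W \right)} = 4 U W + 2 = 2 + 4 U W$)
$\left(0 - 5\right) + j{\left(E{\left(-4,6 \right)},-2 \right)} \left(1 - 78\right) \left(-56 + \left(36 + 26\right)\right) = \left(0 - 5\right) + \left(2 + 4 \cdot 5 \left(-2\right)\right) \left(1 - 78\right) \left(-56 + \left(36 + 26\right)\right) = \left(0 - 5\right) + \left(2 - 40\right) \left(- 77 \left(-56 + 62\right)\right) = -5 - 38 \left(\left(-77\right) 6\right) = -5 - -17556 = -5 + 17556 = 17551$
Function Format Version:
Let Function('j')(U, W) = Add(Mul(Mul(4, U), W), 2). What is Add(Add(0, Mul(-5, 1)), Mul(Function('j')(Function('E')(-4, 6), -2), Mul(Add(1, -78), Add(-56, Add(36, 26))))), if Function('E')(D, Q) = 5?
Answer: 17551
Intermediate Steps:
Function('j')(U, W) = Add(2, Mul(4, U, W)) (Function('j')(U, W) = Add(Mul(4, U, W), 2) = Add(2, Mul(4, U, W)))
Add(Add(0, Mul(-5, 1)), Mul(Function('j')(Function('E')(-4, 6), -2), Mul(Add(1, -78), Add(-56, Add(36, 26))))) = Add(Add(0, Mul(-5, 1)), Mul(Add(2, Mul(4, 5, -2)), Mul(Add(1, -78), Add(-56, Add(36, 26))))) = Add(Add(0, -5), Mul(Add(2, -40), Mul(-77, Add(-56, 62)))) = Add(-5, Mul(-38, Mul(-77, 6))) = Add(-5, Mul(-38, -462)) = Add(-5, 17556) = 17551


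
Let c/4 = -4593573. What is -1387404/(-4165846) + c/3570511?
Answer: -35795364793794/7437099483653 ≈ -4.8131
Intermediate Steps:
c = -18374292 (c = 4*(-4593573) = -18374292)
-1387404/(-4165846) + c/3570511 = -1387404/(-4165846) - 18374292/3570511 = -1387404*(-1/4165846) - 18374292*1/3570511 = 693702/2082923 - 18374292/3570511 = -35795364793794/7437099483653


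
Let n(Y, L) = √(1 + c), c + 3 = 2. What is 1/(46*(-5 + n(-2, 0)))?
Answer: -1/230 ≈ -0.0043478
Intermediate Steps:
c = -1 (c = -3 + 2 = -1)
n(Y, L) = 0 (n(Y, L) = √(1 - 1) = √0 = 0)
1/(46*(-5 + n(-2, 0))) = 1/(46*(-5 + 0)) = 1/(46*(-5)) = 1/(-230) = -1/230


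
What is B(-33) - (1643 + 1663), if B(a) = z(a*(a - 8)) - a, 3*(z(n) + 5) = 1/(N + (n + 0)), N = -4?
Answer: -13266065/4047 ≈ -3278.0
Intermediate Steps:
z(n) = -5 + 1/(3*(-4 + n)) (z(n) = -5 + 1/(3*(-4 + (n + 0))) = -5 + 1/(3*(-4 + n)))
B(a) = -a + (61 - 15*a*(-8 + a))/(3*(-4 + a*(-8 + a))) (B(a) = (61 - 15*a*(a - 8))/(3*(-4 + a*(a - 8))) - a = (61 - 15*a*(-8 + a))/(3*(-4 + a*(-8 + a))) - a = -a + (61 - 15*a*(-8 + a))/(3*(-4 + a*(-8 + a))))
B(-33) - (1643 + 1663) = (61/3 - 1*(-33)³ + 3*(-33)² + 44*(-33))/(-4 + (-33)² - 8*(-33)) - (1643 + 1663) = (61/3 - 1*(-35937) + 3*1089 - 1452)/(-4 + 1089 + 264) - 1*3306 = (61/3 + 35937 + 3267 - 1452)/1349 - 3306 = (1/1349)*(113317/3) - 3306 = 113317/4047 - 3306 = -13266065/4047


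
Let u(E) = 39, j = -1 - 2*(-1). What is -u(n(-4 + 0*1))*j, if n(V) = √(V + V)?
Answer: -39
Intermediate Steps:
j = 1 (j = -1 + 2 = 1)
n(V) = √2*√V (n(V) = √(2*V) = √2*√V)
-u(n(-4 + 0*1))*j = -39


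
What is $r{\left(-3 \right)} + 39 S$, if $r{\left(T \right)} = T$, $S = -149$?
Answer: $-5814$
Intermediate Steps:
$r{\left(-3 \right)} + 39 S = -3 + 39 \left(-149\right) = -3 - 5811 = -5814$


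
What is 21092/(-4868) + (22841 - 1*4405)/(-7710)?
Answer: -31545721/4691535 ≈ -6.7240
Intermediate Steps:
21092/(-4868) + (22841 - 1*4405)/(-7710) = 21092*(-1/4868) + (22841 - 4405)*(-1/7710) = -5273/1217 + 18436*(-1/7710) = -5273/1217 - 9218/3855 = -31545721/4691535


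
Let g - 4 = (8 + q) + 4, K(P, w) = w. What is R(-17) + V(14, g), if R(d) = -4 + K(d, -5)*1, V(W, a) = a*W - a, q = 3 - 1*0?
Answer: 238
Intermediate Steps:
q = 3 (q = 3 + 0 = 3)
g = 19 (g = 4 + ((8 + 3) + 4) = 4 + (11 + 4) = 4 + 15 = 19)
V(W, a) = -a + W*a (V(W, a) = W*a - a = -a + W*a)
R(d) = -9 (R(d) = -4 - 5*1 = -4 - 5 = -9)
R(-17) + V(14, g) = -9 + 19*(-1 + 14) = -9 + 19*13 = -9 + 247 = 238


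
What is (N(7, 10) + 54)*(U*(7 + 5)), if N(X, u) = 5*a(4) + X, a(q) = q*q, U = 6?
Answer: 10152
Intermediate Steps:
a(q) = q**2
N(X, u) = 80 + X (N(X, u) = 5*4**2 + X = 5*16 + X = 80 + X)
(N(7, 10) + 54)*(U*(7 + 5)) = ((80 + 7) + 54)*(6*(7 + 5)) = (87 + 54)*(6*12) = 141*72 = 10152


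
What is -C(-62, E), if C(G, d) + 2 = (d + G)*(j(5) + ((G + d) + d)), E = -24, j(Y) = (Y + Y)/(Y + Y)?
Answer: -9372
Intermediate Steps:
j(Y) = 1 (j(Y) = (2*Y)/((2*Y)) = (2*Y)*(1/(2*Y)) = 1)
C(G, d) = -2 + (G + d)*(1 + G + 2*d) (C(G, d) = -2 + (d + G)*(1 + ((G + d) + d)) = -2 + (G + d)*(1 + (G + 2*d)) = -2 + (G + d)*(1 + G + 2*d))
-C(-62, E) = -(-2 - 62 - 24 + (-62)**2 + 2*(-24)**2 + 3*(-62)*(-24)) = -(-2 - 62 - 24 + 3844 + 2*576 + 4464) = -(-2 - 62 - 24 + 3844 + 1152 + 4464) = -1*9372 = -9372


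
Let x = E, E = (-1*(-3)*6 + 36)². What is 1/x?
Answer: 1/2916 ≈ 0.00034294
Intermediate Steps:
E = 2916 (E = (3*6 + 36)² = (18 + 36)² = 54² = 2916)
x = 2916
1/x = 1/2916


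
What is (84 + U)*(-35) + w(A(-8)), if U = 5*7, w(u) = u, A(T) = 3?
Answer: -4162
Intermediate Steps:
U = 35
(84 + U)*(-35) + w(A(-8)) = (84 + 35)*(-35) + 3 = 119*(-35) + 3 = -4165 + 3 = -4162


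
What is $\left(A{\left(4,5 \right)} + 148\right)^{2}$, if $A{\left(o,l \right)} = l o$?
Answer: $28224$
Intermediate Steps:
$\left(A{\left(4,5 \right)} + 148\right)^{2} = \left(5 \cdot 4 + 148\right)^{2} = \left(20 + 148\right)^{2} = 168^{2} = 28224$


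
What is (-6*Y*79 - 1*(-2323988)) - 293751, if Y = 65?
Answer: 1999427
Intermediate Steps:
(-6*Y*79 - 1*(-2323988)) - 293751 = (-6*65*79 - 1*(-2323988)) - 293751 = (-390*79 + 2323988) - 293751 = (-30810 + 2323988) - 293751 = 2293178 - 293751 = 1999427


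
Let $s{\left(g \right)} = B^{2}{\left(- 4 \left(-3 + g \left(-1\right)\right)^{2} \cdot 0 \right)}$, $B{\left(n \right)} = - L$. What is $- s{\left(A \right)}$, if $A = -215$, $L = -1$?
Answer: $-1$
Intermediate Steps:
$B{\left(n \right)} = 1$ ($B{\left(n \right)} = \left(-1\right) \left(-1\right) = 1$)
$s{\left(g \right)} = 1$ ($s{\left(g \right)} = 1^{2} = 1$)
$- s{\left(A \right)} = \left(-1\right) 1 = -1$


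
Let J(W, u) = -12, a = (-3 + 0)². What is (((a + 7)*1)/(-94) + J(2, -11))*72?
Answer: -41184/47 ≈ -876.25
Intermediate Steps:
a = 9 (a = (-3)² = 9)
(((a + 7)*1)/(-94) + J(2, -11))*72 = (((9 + 7)*1)/(-94) - 12)*72 = ((16*1)*(-1/94) - 12)*72 = (16*(-1/94) - 12)*72 = (-8/47 - 12)*72 = -572/47*72 = -41184/47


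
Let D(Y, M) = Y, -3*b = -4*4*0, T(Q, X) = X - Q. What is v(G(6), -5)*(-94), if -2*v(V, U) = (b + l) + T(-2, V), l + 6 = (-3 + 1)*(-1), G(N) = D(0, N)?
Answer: -94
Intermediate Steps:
b = 0 (b = -(-4*4)*0/3 = -(-16)*0/3 = -⅓*0 = 0)
G(N) = 0
l = -4 (l = -6 + (-3 + 1)*(-1) = -6 - 2*(-1) = -6 + 2 = -4)
v(V, U) = 1 - V/2 (v(V, U) = -((0 - 4) + (V - 1*(-2)))/2 = -(-4 + (V + 2))/2 = -(-4 + (2 + V))/2 = -(-2 + V)/2 = 1 - V/2)
v(G(6), -5)*(-94) = (1 - ½*0)*(-94) = (1 + 0)*(-94) = 1*(-94) = -94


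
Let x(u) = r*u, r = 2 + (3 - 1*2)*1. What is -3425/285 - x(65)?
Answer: -11800/57 ≈ -207.02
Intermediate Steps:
r = 3 (r = 2 + (3 - 2)*1 = 2 + 1*1 = 2 + 1 = 3)
x(u) = 3*u
-3425/285 - x(65) = -3425/285 - 3*65 = -3425*1/285 - 1*195 = -685/57 - 195 = -11800/57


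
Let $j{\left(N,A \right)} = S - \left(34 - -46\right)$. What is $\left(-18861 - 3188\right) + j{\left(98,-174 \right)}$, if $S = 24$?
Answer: $-22105$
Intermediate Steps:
$j{\left(N,A \right)} = -56$ ($j{\left(N,A \right)} = 24 - \left(34 - -46\right) = 24 - \left(34 + 46\right) = 24 - 80 = -56$)
$\left(-18861 - 3188\right) + j{\left(98,-174 \right)} = \left(-18861 - 3188\right) - 56 = -22049 - 56 = -22105$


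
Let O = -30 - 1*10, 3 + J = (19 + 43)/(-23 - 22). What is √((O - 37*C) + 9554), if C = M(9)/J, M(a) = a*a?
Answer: √395797231/197 ≈ 100.99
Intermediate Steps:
M(a) = a²
J = -197/45 (J = -3 + (19 + 43)/(-23 - 22) = -3 + 62/(-45) = -3 + 62*(-1/45) = -3 - 62/45 = -197/45 ≈ -4.3778)
C = -3645/197 (C = 9²/(-197/45) = 81*(-45/197) = -3645/197 ≈ -18.503)
O = -40 (O = -30 - 10 = -40)
√((O - 37*C) + 9554) = √((-40 - 37*(-3645/197)) + 9554) = √((-40 + 134865/197) + 9554) = √(126985/197 + 9554) = √(2009123/197) = √395797231/197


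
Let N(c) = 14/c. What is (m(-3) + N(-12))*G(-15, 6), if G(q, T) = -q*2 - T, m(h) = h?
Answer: -100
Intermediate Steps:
G(q, T) = -T - 2*q (G(q, T) = -2*q - T = -T - 2*q)
(m(-3) + N(-12))*G(-15, 6) = (-3 + 14/(-12))*(-1*6 - 2*(-15)) = (-3 + 14*(-1/12))*(-6 + 30) = (-3 - 7/6)*24 = -25/6*24 = -100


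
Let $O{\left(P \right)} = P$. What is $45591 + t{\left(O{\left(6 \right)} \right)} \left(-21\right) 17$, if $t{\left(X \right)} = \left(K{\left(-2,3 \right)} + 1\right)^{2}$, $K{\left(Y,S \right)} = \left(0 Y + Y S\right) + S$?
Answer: $44163$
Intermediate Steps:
$K{\left(Y,S \right)} = S + S Y$ ($K{\left(Y,S \right)} = \left(0 + S Y\right) + S = S Y + S = S + S Y$)
$t{\left(X \right)} = 4$ ($t{\left(X \right)} = \left(3 \left(1 - 2\right) + 1\right)^{2} = \left(3 \left(-1\right) + 1\right)^{2} = \left(-3 + 1\right)^{2} = \left(-2\right)^{2} = 4$)
$45591 + t{\left(O{\left(6 \right)} \right)} \left(-21\right) 17 = 45591 + 4 \left(-21\right) 17 = 45591 - 1428 = 44163$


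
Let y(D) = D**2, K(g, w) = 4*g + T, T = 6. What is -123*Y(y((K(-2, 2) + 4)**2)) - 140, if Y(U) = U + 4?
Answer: -2600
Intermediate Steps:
K(g, w) = 6 + 4*g (K(g, w) = 4*g + 6 = 6 + 4*g)
Y(U) = 4 + U
-123*Y(y((K(-2, 2) + 4)**2)) - 140 = -123*(4 + (((6 + 4*(-2)) + 4)**2)**2) - 140 = -123*(4 + (((6 - 8) + 4)**2)**2) - 140 = -123*(4 + ((-2 + 4)**2)**2) - 140 = -123*(4 + (2**2)**2) - 140 = -123*(4 + 4**2) - 140 = -123*(4 + 16) - 140 = -123*20 - 140 = -2460 - 140 = -2600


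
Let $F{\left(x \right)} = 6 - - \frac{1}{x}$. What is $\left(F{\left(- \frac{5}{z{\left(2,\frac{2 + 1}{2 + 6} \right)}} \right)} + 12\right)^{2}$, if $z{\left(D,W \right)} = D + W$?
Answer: $\frac{491401}{1600} \approx 307.13$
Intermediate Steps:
$F{\left(x \right)} = 6 + \frac{1}{x}$
$\left(F{\left(- \frac{5}{z{\left(2,\frac{2 + 1}{2 + 6} \right)}} \right)} + 12\right)^{2} = \left(\left(6 + \frac{1}{\left(-5\right) \frac{1}{2 + \frac{2 + 1}{2 + 6}}}\right) + 12\right)^{2} = \left(\left(6 + \frac{1}{\left(-5\right) \frac{1}{2 + \frac{3}{8}}}\right) + 12\right)^{2} = \left(\left(6 + \frac{1}{\left(-5\right) \frac{1}{\frac{19}{8}}}\right) + 12\right)^{2} = \left(\left(6 + \frac{1}{\left(-5\right) \frac{8}{19}}\right) + 12\right)^{2} = \left(\left(6 + \frac{1}{- \frac{40}{19}}\right) + 12\right)^{2} = \left(\left(6 - \frac{19}{40}\right) + 12\right)^{2} = \left(\frac{221}{40} + 12\right)^{2} = \left(\frac{701}{40}\right)^{2} = \frac{491401}{1600}$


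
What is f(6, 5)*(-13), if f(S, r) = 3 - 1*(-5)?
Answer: -104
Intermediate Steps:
f(S, r) = 8 (f(S, r) = 3 + 5 = 8)
f(6, 5)*(-13) = 8*(-13) = -104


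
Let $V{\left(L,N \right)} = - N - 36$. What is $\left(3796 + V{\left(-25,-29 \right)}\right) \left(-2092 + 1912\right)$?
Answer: $-682020$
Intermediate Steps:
$V{\left(L,N \right)} = -36 - N$ ($V{\left(L,N \right)} = - N - 36 = -36 - N$)
$\left(3796 + V{\left(-25,-29 \right)}\right) \left(-2092 + 1912\right) = \left(3796 - 7\right) \left(-2092 + 1912\right) = \left(3796 + \left(-36 + 29\right)\right) \left(-180\right) = \left(3796 - 7\right) \left(-180\right) = 3789 \left(-180\right) = -682020$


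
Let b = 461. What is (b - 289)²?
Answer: 29584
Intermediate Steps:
(b - 289)² = (461 - 289)² = 172² = 29584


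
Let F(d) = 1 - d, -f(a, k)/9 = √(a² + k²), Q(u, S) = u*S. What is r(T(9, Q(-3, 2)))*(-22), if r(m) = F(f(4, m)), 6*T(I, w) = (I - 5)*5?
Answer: -22 - 132*√61 ≈ -1053.0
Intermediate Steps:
Q(u, S) = S*u
T(I, w) = -25/6 + 5*I/6 (T(I, w) = ((I - 5)*5)/6 = ((-5 + I)*5)/6 = (-25 + 5*I)/6 = -25/6 + 5*I/6)
f(a, k) = -9*√(a² + k²)
r(m) = 1 + 9*√(16 + m²) (r(m) = 1 - (-9)*√(4² + m²) = 1 - (-9)*√(16 + m²) = 1 + 9*√(16 + m²))
r(T(9, Q(-3, 2)))*(-22) = (1 + 9*√(16 + (-25/6 + (⅚)*9)²))*(-22) = (1 + 9*√(16 + (-25/6 + 15/2)²))*(-22) = (1 + 9*√(16 + (10/3)²))*(-22) = (1 + 9*√(16 + 100/9))*(-22) = (1 + 9*√(244/9))*(-22) = (1 + 9*(2*√61/3))*(-22) = (1 + 6*√61)*(-22) = -22 - 132*√61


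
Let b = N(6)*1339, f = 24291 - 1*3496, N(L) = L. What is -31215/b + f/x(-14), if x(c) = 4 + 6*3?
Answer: 13865025/14729 ≈ 941.34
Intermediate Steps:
x(c) = 22 (x(c) = 4 + 18 = 22)
f = 20795 (f = 24291 - 3496 = 20795)
b = 8034 (b = 6*1339 = 8034)
-31215/b + f/x(-14) = -31215/8034 + 20795/22 = -31215*1/8034 + 20795*(1/22) = -10405/2678 + 20795/22 = 13865025/14729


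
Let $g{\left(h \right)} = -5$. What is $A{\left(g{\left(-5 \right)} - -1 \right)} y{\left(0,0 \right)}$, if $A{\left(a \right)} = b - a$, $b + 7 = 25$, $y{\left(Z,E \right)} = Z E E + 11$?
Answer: $242$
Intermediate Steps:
$y{\left(Z,E \right)} = 11 + Z E^{2}$ ($y{\left(Z,E \right)} = E Z E + 11 = Z E^{2} + 11 = 11 + Z E^{2}$)
$b = 18$ ($b = -7 + 25 = 18$)
$A{\left(a \right)} = 18 - a$
$A{\left(g{\left(-5 \right)} - -1 \right)} y{\left(0,0 \right)} = \left(18 - \left(-5 - -1\right)\right) \left(11 + 0 \cdot 0^{2}\right) = \left(18 - \left(-5 + 1\right)\right) \left(11 + 0 \cdot 0\right) = \left(18 - -4\right) \left(11 + 0\right) = \left(18 + 4\right) 11 = 22 \cdot 11 = 242$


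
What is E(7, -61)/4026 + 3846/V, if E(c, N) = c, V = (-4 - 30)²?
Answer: 1936511/581757 ≈ 3.3287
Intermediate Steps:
V = 1156 (V = (-34)² = 1156)
E(7, -61)/4026 + 3846/V = 7/4026 + 3846/1156 = 7*(1/4026) + 3846*(1/1156) = 7/4026 + 1923/578 = 1936511/581757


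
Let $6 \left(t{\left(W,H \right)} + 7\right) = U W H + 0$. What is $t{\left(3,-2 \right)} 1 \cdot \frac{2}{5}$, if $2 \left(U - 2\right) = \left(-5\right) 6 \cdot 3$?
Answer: $\frac{72}{5} \approx 14.4$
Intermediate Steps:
$U = -43$ ($U = 2 + \frac{\left(-5\right) 6 \cdot 3}{2} = 2 + \frac{\left(-30\right) 3}{2} = 2 + \frac{1}{2} \left(-90\right) = 2 - 45 = -43$)
$t{\left(W,H \right)} = -7 - \frac{43 H W}{6}$ ($t{\left(W,H \right)} = -7 + \frac{- 43 W H + 0}{6} = -7 + \frac{- 43 H W + 0}{6} = -7 + \frac{\left(-43\right) H W}{6} = -7 - \frac{43 H W}{6}$)
$t{\left(3,-2 \right)} 1 \cdot \frac{2}{5} = \left(-7 - \left(- \frac{43}{3}\right) 3\right) 1 \cdot \frac{2}{5} = \left(-7 + 43\right) 1 \cdot 2 \cdot \frac{1}{5} = 36 \cdot 1 \cdot \frac{2}{5} = 36 \cdot \frac{2}{5} = \frac{72}{5}$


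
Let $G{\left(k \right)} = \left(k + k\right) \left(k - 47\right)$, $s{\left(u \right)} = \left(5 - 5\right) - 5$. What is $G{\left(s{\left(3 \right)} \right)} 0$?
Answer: $0$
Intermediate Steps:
$s{\left(u \right)} = -5$ ($s{\left(u \right)} = 0 - 5 = -5$)
$G{\left(k \right)} = 2 k \left(-47 + k\right)$
$G{\left(s{\left(3 \right)} \right)} 0 = 2 \left(-5\right) \left(-47 - 5\right) 0 = 2 \left(-5\right) \left(-52\right) 0 = 520 \cdot 0 = 0$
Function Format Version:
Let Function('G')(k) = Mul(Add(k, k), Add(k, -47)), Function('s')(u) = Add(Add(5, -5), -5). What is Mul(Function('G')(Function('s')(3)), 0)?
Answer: 0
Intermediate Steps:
Function('s')(u) = -5 (Function('s')(u) = Add(0, -5) = -5)
Function('G')(k) = Mul(2, k, Add(-47, k)) (Function('G')(k) = Mul(Mul(2, k), Add(-47, k)) = Mul(2, k, Add(-47, k)))
Mul(Function('G')(Function('s')(3)), 0) = Mul(Mul(2, -5, Add(-47, -5)), 0) = Mul(Mul(2, -5, -52), 0) = Mul(520, 0) = 0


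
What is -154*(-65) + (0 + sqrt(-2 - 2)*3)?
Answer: 10010 + 6*I ≈ 10010.0 + 6.0*I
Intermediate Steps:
-154*(-65) + (0 + sqrt(-2 - 2)*3) = 10010 + (0 + sqrt(-4)*3) = 10010 + (0 + (2*I)*3) = 10010 + (0 + 6*I) = 10010 + 6*I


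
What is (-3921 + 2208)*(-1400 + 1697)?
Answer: -508761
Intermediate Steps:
(-3921 + 2208)*(-1400 + 1697) = -1713*297 = -508761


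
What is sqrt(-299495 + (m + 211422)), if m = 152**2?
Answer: I*sqrt(64969) ≈ 254.89*I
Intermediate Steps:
m = 23104
sqrt(-299495 + (m + 211422)) = sqrt(-299495 + (23104 + 211422)) = sqrt(-299495 + 234526) = sqrt(-64969) = I*sqrt(64969)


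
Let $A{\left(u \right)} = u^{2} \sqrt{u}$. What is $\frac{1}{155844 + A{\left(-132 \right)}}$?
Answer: $\frac{481}{198648132} - \frac{242 i \sqrt{33}}{446958297} \approx 2.4214 \cdot 10^{-6} - 3.1103 \cdot 10^{-6} i$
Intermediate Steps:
$A{\left(u \right)} = u^{\frac{5}{2}}$
$\frac{1}{155844 + A{\left(-132 \right)}} = \frac{1}{155844 + \left(-132\right)^{\frac{5}{2}}} = \frac{1}{155844 + 34848 i \sqrt{33}}$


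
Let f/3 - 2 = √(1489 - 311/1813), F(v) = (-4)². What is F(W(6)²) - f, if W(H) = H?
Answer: 10 - 3*√99872102/259 ≈ -105.76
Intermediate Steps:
F(v) = 16
f = 6 + 3*√99872102/259 (f = 6 + 3*√(1489 - 311/1813) = 6 + 3*√(2699246/1813) = 6 + 3*(√99872102/259) = 6 + 3*√99872102/259 ≈ 121.76)
F(W(6)²) - f = 16 - (6 + 3*√99872102/259) = 16 + (-6 - 3*√99872102/259) = 10 - 3*√99872102/259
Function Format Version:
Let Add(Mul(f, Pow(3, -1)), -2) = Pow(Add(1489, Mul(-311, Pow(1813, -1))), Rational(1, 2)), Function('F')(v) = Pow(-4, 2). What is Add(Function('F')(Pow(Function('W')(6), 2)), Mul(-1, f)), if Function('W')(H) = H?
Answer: Add(10, Mul(Rational(-3, 259), Pow(99872102, Rational(1, 2)))) ≈ -105.76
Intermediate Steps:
Function('F')(v) = 16
f = Add(6, Mul(Rational(3, 259), Pow(99872102, Rational(1, 2)))) (f = Add(6, Mul(3, Pow(Add(1489, Mul(-311, Pow(1813, -1))), Rational(1, 2)))) = Add(6, Mul(3, Pow(Add(1489, Mul(-311, Rational(1, 1813))), Rational(1, 2)))) = Add(6, Mul(3, Pow(Add(1489, Rational(-311, 1813)), Rational(1, 2)))) = Add(6, Mul(3, Pow(Rational(2699246, 1813), Rational(1, 2)))) = Add(6, Mul(3, Mul(Rational(1, 259), Pow(99872102, Rational(1, 2))))) = Add(6, Mul(Rational(3, 259), Pow(99872102, Rational(1, 2)))) ≈ 121.76)
Add(Function('F')(Pow(Function('W')(6), 2)), Mul(-1, f)) = Add(16, Mul(-1, Add(6, Mul(Rational(3, 259), Pow(99872102, Rational(1, 2)))))) = Add(16, Add(-6, Mul(Rational(-3, 259), Pow(99872102, Rational(1, 2))))) = Add(10, Mul(Rational(-3, 259), Pow(99872102, Rational(1, 2))))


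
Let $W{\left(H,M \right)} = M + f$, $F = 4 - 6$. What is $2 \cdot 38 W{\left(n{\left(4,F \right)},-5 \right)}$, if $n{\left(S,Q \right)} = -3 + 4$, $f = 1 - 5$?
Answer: $-684$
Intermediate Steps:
$F = -2$ ($F = 4 - 6 = -2$)
$f = -4$ ($f = 1 - 5 = -4$)
$n{\left(S,Q \right)} = 1$
$W{\left(H,M \right)} = -4 + M$ ($W{\left(H,M \right)} = M - 4 = -4 + M$)
$2 \cdot 38 W{\left(n{\left(4,F \right)},-5 \right)} = 2 \cdot 38 \left(-4 - 5\right) = 76 \left(-9\right) = -684$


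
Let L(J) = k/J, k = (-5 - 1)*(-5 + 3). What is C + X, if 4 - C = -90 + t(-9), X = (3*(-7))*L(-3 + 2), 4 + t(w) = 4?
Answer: 346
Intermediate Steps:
k = 12 (k = -6*(-2) = 12)
t(w) = 0 (t(w) = -4 + 4 = 0)
L(J) = 12/J
X = 252 (X = (3*(-7))*(12/(-3 + 2)) = -252/(-1) = -252*(-1) = -21*(-12) = 252)
C = 94 (C = 4 - (-90 + 0) = 4 - 1*(-90) = 4 + 90 = 94)
C + X = 94 + 252 = 346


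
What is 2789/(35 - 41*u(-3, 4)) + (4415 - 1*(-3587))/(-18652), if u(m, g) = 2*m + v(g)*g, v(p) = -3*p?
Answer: 17011965/20974174 ≈ 0.81109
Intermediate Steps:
u(m, g) = -3*g² + 2*m (u(m, g) = 2*m + (-3*g)*g = 2*m - 3*g² = -3*g² + 2*m)
2789/(35 - 41*u(-3, 4)) + (4415 - 1*(-3587))/(-18652) = 2789/(35 - 41*(-3*4² + 2*(-3))) + (4415 - 1*(-3587))/(-18652) = 2789/(35 - 41*(-3*16 - 6)) + (4415 + 3587)*(-1/18652) = 2789/(35 - 41*(-48 - 6)) + 8002*(-1/18652) = 2789/(35 - 41*(-54)) - 4001/9326 = 2789/(35 + 2214) - 4001/9326 = 2789/2249 - 4001/9326 = 17011965/20974174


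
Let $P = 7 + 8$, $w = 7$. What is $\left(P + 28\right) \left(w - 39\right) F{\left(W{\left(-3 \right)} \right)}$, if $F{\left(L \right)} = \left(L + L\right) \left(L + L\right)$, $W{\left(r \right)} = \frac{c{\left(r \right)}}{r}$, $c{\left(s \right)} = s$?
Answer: $-5504$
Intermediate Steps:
$P = 15$
$W{\left(r \right)} = 1$ ($W{\left(r \right)} = \frac{r}{r} = 1$)
$F{\left(L \right)} = 4 L^{2}$ ($F{\left(L \right)} = 2 L 2 L = 4 L^{2}$)
$\left(P + 28\right) \left(w - 39\right) F{\left(W{\left(-3 \right)} \right)} = \left(15 + 28\right) \left(7 - 39\right) 4 \cdot 1^{2} = 43 \left(-32\right) 4 \cdot 1 = \left(-1376\right) 4 = -5504$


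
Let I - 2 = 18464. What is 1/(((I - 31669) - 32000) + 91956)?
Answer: 1/46753 ≈ 2.1389e-5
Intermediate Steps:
I = 18466 (I = 2 + 18464 = 18466)
1/(((I - 31669) - 32000) + 91956) = 1/(((18466 - 31669) - 32000) + 91956) = 1/((-13203 - 32000) + 91956) = 1/(-45203 + 91956) = 1/46753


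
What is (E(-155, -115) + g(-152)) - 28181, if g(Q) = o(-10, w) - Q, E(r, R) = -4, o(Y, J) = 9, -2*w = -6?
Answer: -28024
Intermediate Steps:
w = 3 (w = -½*(-6) = 3)
g(Q) = 9 - Q
(E(-155, -115) + g(-152)) - 28181 = (-4 + (9 - 1*(-152))) - 28181 = (-4 + (9 + 152)) - 28181 = (-4 + 161) - 28181 = 157 - 28181 = -28024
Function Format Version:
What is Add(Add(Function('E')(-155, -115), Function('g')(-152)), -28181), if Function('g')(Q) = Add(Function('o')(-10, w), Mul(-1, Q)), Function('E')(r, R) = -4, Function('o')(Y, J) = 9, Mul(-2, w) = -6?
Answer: -28024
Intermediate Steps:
w = 3 (w = Mul(Rational(-1, 2), -6) = 3)
Function('g')(Q) = Add(9, Mul(-1, Q))
Add(Add(Function('E')(-155, -115), Function('g')(-152)), -28181) = Add(Add(-4, Add(9, Mul(-1, -152))), -28181) = Add(Add(-4, Add(9, 152)), -28181) = Add(Add(-4, 161), -28181) = Add(157, -28181) = -28024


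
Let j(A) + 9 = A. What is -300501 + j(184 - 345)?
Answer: -300671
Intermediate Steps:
j(A) = -9 + A
-300501 + j(184 - 345) = -300501 + (-9 + (184 - 345)) = -300501 + (-9 - 161) = -300501 - 170 = -300671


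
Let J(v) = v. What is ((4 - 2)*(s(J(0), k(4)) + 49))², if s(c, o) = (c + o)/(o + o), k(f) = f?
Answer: 9801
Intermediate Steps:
s(c, o) = (c + o)/(2*o) (s(c, o) = (c + o)/((2*o)) = (c + o)*(1/(2*o)) = (c + o)/(2*o))
((4 - 2)*(s(J(0), k(4)) + 49))² = ((4 - 2)*((½)*(0 + 4)/4 + 49))² = (2*((½)*(¼)*4 + 49))² = (2*(½ + 49))² = (2*(99/2))² = 99² = 9801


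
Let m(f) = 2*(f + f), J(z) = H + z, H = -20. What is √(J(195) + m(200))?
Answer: 5*√39 ≈ 31.225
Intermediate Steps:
J(z) = -20 + z
m(f) = 4*f (m(f) = 2*(2*f) = 4*f)
√(J(195) + m(200)) = √((-20 + 195) + 4*200) = √(175 + 800) = √975 = 5*√39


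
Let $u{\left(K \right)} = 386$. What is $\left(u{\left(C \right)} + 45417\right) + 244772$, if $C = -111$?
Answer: $290575$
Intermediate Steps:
$\left(u{\left(C \right)} + 45417\right) + 244772 = \left(386 + 45417\right) + 244772 = 45803 + 244772 = 290575$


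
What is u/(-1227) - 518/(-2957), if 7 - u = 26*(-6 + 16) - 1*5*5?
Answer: 436594/1209413 ≈ 0.36100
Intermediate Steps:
u = -228 (u = 7 - (26*(-6 + 16) - 1*5*5) = 7 - (26*10 - 5*5) = 7 - (260 - 25) = 7 - 1*235 = 7 - 235 = -228)
u/(-1227) - 518/(-2957) = -228/(-1227) - 518/(-2957) = -228*(-1/1227) - 518*(-1/2957) = 76/409 + 518/2957 = 436594/1209413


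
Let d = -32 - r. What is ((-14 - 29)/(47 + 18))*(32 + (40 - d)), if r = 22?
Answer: -5418/65 ≈ -83.354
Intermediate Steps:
d = -54 (d = -32 - 1*22 = -32 - 22 = -54)
((-14 - 29)/(47 + 18))*(32 + (40 - d)) = ((-14 - 29)/(47 + 18))*(32 + (40 - 1*(-54))) = (-43/65)*(32 + (40 + 54)) = (-43*1/65)*(32 + 94) = -43/65*126 = -5418/65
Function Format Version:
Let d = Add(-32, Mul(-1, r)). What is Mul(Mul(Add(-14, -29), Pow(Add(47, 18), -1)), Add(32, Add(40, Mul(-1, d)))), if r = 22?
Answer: Rational(-5418, 65) ≈ -83.354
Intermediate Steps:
d = -54 (d = Add(-32, Mul(-1, 22)) = Add(-32, -22) = -54)
Mul(Mul(Add(-14, -29), Pow(Add(47, 18), -1)), Add(32, Add(40, Mul(-1, d)))) = Mul(Mul(Add(-14, -29), Pow(Add(47, 18), -1)), Add(32, Add(40, Mul(-1, -54)))) = Mul(Mul(-43, Pow(65, -1)), Add(32, Add(40, 54))) = Mul(Mul(-43, Rational(1, 65)), Add(32, 94)) = Mul(Rational(-43, 65), 126) = Rational(-5418, 65)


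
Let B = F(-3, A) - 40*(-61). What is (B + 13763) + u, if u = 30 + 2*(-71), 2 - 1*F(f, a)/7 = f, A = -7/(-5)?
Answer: 16126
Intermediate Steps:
A = 7/5 (A = -7*(-⅕) = 7/5 ≈ 1.4000)
F(f, a) = 14 - 7*f
u = -112 (u = 30 - 142 = -112)
B = 2475 (B = (14 - 7*(-3)) - 40*(-61) = (14 + 21) + 2440 = 35 + 2440 = 2475)
(B + 13763) + u = (2475 + 13763) - 112 = 16238 - 112 = 16126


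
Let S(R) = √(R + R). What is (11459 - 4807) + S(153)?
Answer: 6652 + 3*√34 ≈ 6669.5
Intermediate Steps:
S(R) = √2*√R (S(R) = √(2*R) = √2*√R)
(11459 - 4807) + S(153) = (11459 - 4807) + √2*√153 = 6652 + √2*(3*√17) = 6652 + 3*√34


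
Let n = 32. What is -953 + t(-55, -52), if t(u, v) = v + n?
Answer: -973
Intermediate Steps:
t(u, v) = 32 + v (t(u, v) = v + 32 = 32 + v)
-953 + t(-55, -52) = -953 + (32 - 52) = -953 - 20 = -973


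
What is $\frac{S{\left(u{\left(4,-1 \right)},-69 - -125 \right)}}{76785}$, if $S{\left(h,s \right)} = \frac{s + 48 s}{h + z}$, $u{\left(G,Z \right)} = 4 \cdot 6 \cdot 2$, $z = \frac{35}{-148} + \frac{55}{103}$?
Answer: $\frac{41829536}{56532725895} \approx 0.00073992$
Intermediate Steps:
$z = \frac{4535}{15244}$ ($z = 35 \left(- \frac{1}{148}\right) + 55 \cdot \frac{1}{103} = - \frac{35}{148} + \frac{55}{103} = \frac{4535}{15244} \approx 0.29749$)
$u{\left(G,Z \right)} = 48$ ($u{\left(G,Z \right)} = 24 \cdot 2 = 48$)
$S{\left(h,s \right)} = \frac{49 s}{\frac{4535}{15244} + h}$ ($S{\left(h,s \right)} = \frac{s + 48 s}{h + \frac{4535}{15244}} = \frac{49 s}{\frac{4535}{15244} + h}$)
$\frac{S{\left(u{\left(4,-1 \right)},-69 - -125 \right)}}{76785} = \frac{746956 \left(-69 - -125\right) \frac{1}{4535 + 15244 \cdot 48}}{76785} = \frac{746956 \left(-69 + 125\right)}{4535 + 731712} \cdot \frac{1}{76785} = 746956 \cdot 56 \cdot \frac{1}{736247} \cdot \frac{1}{76785} = \frac{41829536}{736247} \cdot \frac{1}{76785} = \frac{41829536}{56532725895}$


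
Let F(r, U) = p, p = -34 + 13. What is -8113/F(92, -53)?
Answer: 1159/3 ≈ 386.33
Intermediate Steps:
p = -21
F(r, U) = -21
-8113/F(92, -53) = -8113/(-21) = -8113*(-1/21) = 1159/3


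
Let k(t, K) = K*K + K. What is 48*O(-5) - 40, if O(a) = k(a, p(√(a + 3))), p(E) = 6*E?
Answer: -3496 + 288*I*√2 ≈ -3496.0 + 407.29*I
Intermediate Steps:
k(t, K) = K + K² (k(t, K) = K² + K = K + K²)
O(a) = 6*√(3 + a)*(1 + 6*√(3 + a)) (O(a) = (6*√(a + 3))*(1 + 6*√(a + 3)) = (6*√(3 + a))*(1 + 6*√(3 + a)) = 6*√(3 + a)*(1 + 6*√(3 + a)))
48*O(-5) - 40 = 48*(108 + 6*√(3 - 5) + 36*(-5)) - 40 = 48*(108 + 6*√(-2) - 180) - 40 = 48*(108 + 6*(I*√2) - 180) - 40 = 48*(108 + 6*I*√2 - 180) - 40 = 48*(-72 + 6*I*√2) - 40 = (-3456 + 288*I*√2) - 40 = -3496 + 288*I*√2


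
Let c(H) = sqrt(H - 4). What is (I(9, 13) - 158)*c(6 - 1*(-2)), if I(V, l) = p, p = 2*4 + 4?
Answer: -292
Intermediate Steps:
p = 12 (p = 8 + 4 = 12)
I(V, l) = 12
c(H) = sqrt(-4 + H)
(I(9, 13) - 158)*c(6 - 1*(-2)) = (12 - 158)*sqrt(-4 + (6 - 1*(-2))) = -146*sqrt(-4 + (6 + 2)) = -146*sqrt(-4 + 8) = -146*sqrt(4) = -146*2 = -292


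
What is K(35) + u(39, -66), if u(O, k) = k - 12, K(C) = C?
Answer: -43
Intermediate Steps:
u(O, k) = -12 + k
K(35) + u(39, -66) = 35 + (-12 - 66) = 35 - 78 = -43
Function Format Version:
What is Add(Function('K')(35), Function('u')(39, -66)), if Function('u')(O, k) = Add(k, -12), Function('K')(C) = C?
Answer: -43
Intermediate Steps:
Function('u')(O, k) = Add(-12, k)
Add(Function('K')(35), Function('u')(39, -66)) = Add(35, Add(-12, -66)) = Add(35, -78) = -43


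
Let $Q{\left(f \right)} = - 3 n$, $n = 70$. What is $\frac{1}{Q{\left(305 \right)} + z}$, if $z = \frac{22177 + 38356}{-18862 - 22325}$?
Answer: $- \frac{41187}{8709803} \approx -0.0047288$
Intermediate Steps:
$Q{\left(f \right)} = -210$ ($Q{\left(f \right)} = \left(-3\right) 70 = -210$)
$z = - \frac{60533}{41187}$ ($z = \frac{60533}{-41187} = 60533 \left(- \frac{1}{41187}\right) = - \frac{60533}{41187} \approx -1.4697$)
$\frac{1}{Q{\left(305 \right)} + z} = \frac{1}{-210 - \frac{60533}{41187}} = \frac{1}{- \frac{8709803}{41187}} = - \frac{41187}{8709803}$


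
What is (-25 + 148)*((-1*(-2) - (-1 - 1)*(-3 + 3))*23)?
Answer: 5658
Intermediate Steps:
(-25 + 148)*((-1*(-2) - (-1 - 1)*(-3 + 3))*23) = 123*((2 - (-2)*0)*23) = 123*((2 - 1*0)*23) = 123*((2 + 0)*23) = 123*(2*23) = 123*46 = 5658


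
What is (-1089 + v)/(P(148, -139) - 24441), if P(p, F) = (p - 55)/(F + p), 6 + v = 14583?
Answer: -10116/18323 ≈ -0.55209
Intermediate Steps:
v = 14577 (v = -6 + 14583 = 14577)
P(p, F) = (-55 + p)/(F + p)
(-1089 + v)/(P(148, -139) - 24441) = (-1089 + 14577)/((-55 + 148)/(-139 + 148) - 24441) = 13488/(93/9 - 24441) = 13488/((⅑)*93 - 24441) = 13488/(31/3 - 24441) = 13488/(-73292/3) = 13488*(-3/73292) = -10116/18323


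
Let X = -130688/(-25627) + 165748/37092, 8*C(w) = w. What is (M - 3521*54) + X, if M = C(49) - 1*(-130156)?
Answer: -10363194823631/172828488 ≈ -59962.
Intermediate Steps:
C(w) = w/8
X = 206706893/21603561 (X = -130688*(-1/25627) + 165748*(1/37092) = 130688/25627 + 3767/843 = 206706893/21603561 ≈ 9.5682)
M = 1041297/8 (M = (⅛)*49 - 1*(-130156) = 49/8 + 130156 = 1041297/8 ≈ 1.3016e+5)
(M - 3521*54) + X = (1041297/8 - 3521*54) + 206706893/21603561 = (1041297/8 - 190134) + 206706893/21603561 = -479775/8 + 206706893/21603561 = -10363194823631/172828488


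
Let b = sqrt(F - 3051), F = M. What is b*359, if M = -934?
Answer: 359*I*sqrt(3985) ≈ 22663.0*I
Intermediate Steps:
F = -934
b = I*sqrt(3985) (b = sqrt(-934 - 3051) = sqrt(-3985) = I*sqrt(3985) ≈ 63.127*I)
b*359 = (I*sqrt(3985))*359 = 359*I*sqrt(3985)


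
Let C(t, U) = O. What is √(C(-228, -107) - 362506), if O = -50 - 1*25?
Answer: I*√362581 ≈ 602.15*I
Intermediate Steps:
O = -75 (O = -50 - 25 = -75)
C(t, U) = -75
√(C(-228, -107) - 362506) = √(-75 - 362506) = √(-362581) = I*√362581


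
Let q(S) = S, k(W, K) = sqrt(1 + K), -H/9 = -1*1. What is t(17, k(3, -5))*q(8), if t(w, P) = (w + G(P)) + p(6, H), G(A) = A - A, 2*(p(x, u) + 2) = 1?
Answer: 124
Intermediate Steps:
H = 9 (H = -(-9) = -9*(-1) = 9)
p(x, u) = -3/2 (p(x, u) = -2 + (1/2)*1 = -2 + 1/2 = -3/2)
G(A) = 0
t(w, P) = -3/2 + w (t(w, P) = (w + 0) - 3/2 = w - 3/2 = -3/2 + w)
t(17, k(3, -5))*q(8) = (-3/2 + 17)*8 = (31/2)*8 = 124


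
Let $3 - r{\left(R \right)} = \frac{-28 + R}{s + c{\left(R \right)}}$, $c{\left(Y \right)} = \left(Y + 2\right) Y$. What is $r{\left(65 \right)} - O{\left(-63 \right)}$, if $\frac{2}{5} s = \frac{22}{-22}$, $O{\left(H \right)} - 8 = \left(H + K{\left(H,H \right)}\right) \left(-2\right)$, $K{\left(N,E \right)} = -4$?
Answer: $- \frac{1210069}{8705} \approx -139.01$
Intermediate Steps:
$c{\left(Y \right)} = Y \left(2 + Y\right)$ ($c{\left(Y \right)} = \left(2 + Y\right) Y = Y \left(2 + Y\right)$)
$O{\left(H \right)} = 16 - 2 H$ ($O{\left(H \right)} = 8 + \left(H - 4\right) \left(-2\right) = 8 + \left(-4 + H\right) \left(-2\right) = 8 - \left(-8 + 2 H\right) = 16 - 2 H$)
$s = - \frac{5}{2}$ ($s = \frac{5 \frac{22}{-22}}{2} = \frac{5 \cdot 22 \left(- \frac{1}{22}\right)}{2} = \frac{5}{2} \left(-1\right) = - \frac{5}{2} \approx -2.5$)
$r{\left(R \right)} = 3 - \frac{-28 + R}{- \frac{5}{2} + R \left(2 + R\right)}$
$r{\left(65 \right)} - O{\left(-63 \right)} = \frac{41 - 130 + 6 \cdot 65 \left(2 + 65\right)}{-5 + 2 \cdot 65 \left(2 + 65\right)} - \left(16 - -126\right) = \frac{41 - 130 + 6 \cdot 65 \cdot 67}{-5 + 2 \cdot 65 \cdot 67} - \left(16 + 126\right) = \frac{41 - 130 + 26130}{-5 + 8710} - 142 = \frac{1}{8705} \cdot 26041 - 142 = \frac{26041}{8705} - 142 = - \frac{1210069}{8705}$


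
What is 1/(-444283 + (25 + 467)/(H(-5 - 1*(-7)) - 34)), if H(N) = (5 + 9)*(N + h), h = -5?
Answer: -19/8441500 ≈ -2.2508e-6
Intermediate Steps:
H(N) = -70 + 14*N (H(N) = (5 + 9)*(N - 5) = 14*(-5 + N) = -70 + 14*N)
1/(-444283 + (25 + 467)/(H(-5 - 1*(-7)) - 34)) = 1/(-444283 + (25 + 467)/((-70 + 14*(-5 - 1*(-7))) - 34)) = 1/(-444283 + 492/((-70 + 14*(-5 + 7)) - 34)) = 1/(-444283 + 492/((-70 + 14*2) - 34)) = 1/(-444283 + 492/((-70 + 28) - 34)) = 1/(-444283 + 492/(-42 - 34)) = 1/(-444283 + 492/(-76)) = 1/(-444283 - 1/76*492) = 1/(-444283 - 123/19) = 1/(-8441500/19) = -19/8441500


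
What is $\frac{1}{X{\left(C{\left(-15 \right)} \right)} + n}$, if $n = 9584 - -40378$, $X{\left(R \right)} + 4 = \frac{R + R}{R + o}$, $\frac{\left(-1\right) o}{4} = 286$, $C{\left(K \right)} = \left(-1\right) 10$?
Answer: $\frac{577}{28825776} \approx 2.0017 \cdot 10^{-5}$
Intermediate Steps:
$C{\left(K \right)} = -10$
$o = -1144$ ($o = \left(-4\right) 286 = -1144$)
$X{\left(R \right)} = -4 + \frac{2 R}{-1144 + R}$ ($X{\left(R \right)} = -4 + \frac{R + R}{R - 1144} = -4 + \frac{2 R}{-1144 + R}$)
$n = 49962$ ($n = 9584 + 40378 = 49962$)
$\frac{1}{X{\left(C{\left(-15 \right)} \right)} + n} = \frac{1}{\frac{2 \left(2288 - -10\right)}{-1144 - 10} + 49962} = \frac{1}{\frac{2 \left(2288 + 10\right)}{-1154} + 49962} = \frac{1}{2 \left(- \frac{1}{1154}\right) 2298 + 49962} = \frac{1}{- \frac{2298}{577} + 49962} = \frac{1}{\frac{28825776}{577}} = \frac{577}{28825776}$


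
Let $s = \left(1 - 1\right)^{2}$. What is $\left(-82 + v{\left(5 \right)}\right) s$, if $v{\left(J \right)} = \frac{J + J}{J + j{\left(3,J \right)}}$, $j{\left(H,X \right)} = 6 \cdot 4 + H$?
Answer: $0$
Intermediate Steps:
$j{\left(H,X \right)} = 24 + H$
$s = 0$ ($s = 0^{2} = 0$)
$v{\left(J \right)} = \frac{2 J}{27 + J}$ ($v{\left(J \right)} = \frac{J + J}{J + \left(24 + 3\right)} = \frac{2 J}{J + 27} = \frac{2 J}{27 + J}$)
$\left(-82 + v{\left(5 \right)}\right) s = \left(-82 + 2 \cdot 5 \frac{1}{27 + 5}\right) 0 = \left(-82 + 2 \cdot 5 \cdot \frac{1}{32}\right) 0 = \left(-82 + \frac{5}{16}\right) 0 = \left(- \frac{1307}{16}\right) 0 = 0$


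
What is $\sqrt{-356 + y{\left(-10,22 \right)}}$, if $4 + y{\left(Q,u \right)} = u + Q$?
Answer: $2 i \sqrt{87} \approx 18.655 i$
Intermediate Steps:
$y{\left(Q,u \right)} = -4 + Q + u$ ($y{\left(Q,u \right)} = -4 + \left(u + Q\right) = -4 + \left(Q + u\right) = -4 + Q + u$)
$\sqrt{-356 + y{\left(-10,22 \right)}} = \sqrt{-356 - -8} = \sqrt{-356 + 8} = \sqrt{-348} = 2 i \sqrt{87}$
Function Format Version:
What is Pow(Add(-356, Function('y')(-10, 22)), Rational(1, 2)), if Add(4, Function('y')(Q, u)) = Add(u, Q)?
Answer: Mul(2, I, Pow(87, Rational(1, 2))) ≈ Mul(18.655, I)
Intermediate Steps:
Function('y')(Q, u) = Add(-4, Q, u) (Function('y')(Q, u) = Add(-4, Add(u, Q)) = Add(-4, Add(Q, u)) = Add(-4, Q, u))
Pow(Add(-356, Function('y')(-10, 22)), Rational(1, 2)) = Pow(Add(-356, Add(-4, -10, 22)), Rational(1, 2)) = Pow(Add(-356, 8), Rational(1, 2)) = Pow(-348, Rational(1, 2)) = Mul(2, I, Pow(87, Rational(1, 2)))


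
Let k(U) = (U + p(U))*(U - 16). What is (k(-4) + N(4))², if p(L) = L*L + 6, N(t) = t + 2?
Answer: 125316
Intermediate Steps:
N(t) = 2 + t
p(L) = 6 + L² (p(L) = L² + 6 = 6 + L²)
k(U) = (-16 + U)*(6 + U + U²) (k(U) = (U + (6 + U²))*(U - 16) = (6 + U + U²)*(-16 + U) = (-16 + U)*(6 + U + U²))
(k(-4) + N(4))² = ((-96 + (-4)³ - 15*(-4)² - 10*(-4)) + (2 + 4))² = ((-96 - 64 - 15*16 + 40) + 6)² = ((-96 - 64 - 240 + 40) + 6)² = (-360 + 6)² = (-354)² = 125316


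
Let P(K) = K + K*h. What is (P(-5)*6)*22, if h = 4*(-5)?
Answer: 12540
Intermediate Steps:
h = -20
P(K) = -19*K (P(K) = K + K*(-20) = K - 20*K = -19*K)
(P(-5)*6)*22 = (-19*(-5)*6)*22 = (95*6)*22 = 570*22 = 12540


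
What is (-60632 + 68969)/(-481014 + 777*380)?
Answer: -2779/61918 ≈ -0.044882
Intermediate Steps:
(-60632 + 68969)/(-481014 + 777*380) = 8337/(-481014 + 295260) = 8337/(-185754) = 8337*(-1/185754) = -2779/61918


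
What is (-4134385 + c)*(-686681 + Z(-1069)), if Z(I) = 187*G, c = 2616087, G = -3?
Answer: 1043438154116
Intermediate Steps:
Z(I) = -561 (Z(I) = 187*(-3) = -561)
(-4134385 + c)*(-686681 + Z(-1069)) = (-4134385 + 2616087)*(-686681 - 561) = -1518298*(-687242) = 1043438154116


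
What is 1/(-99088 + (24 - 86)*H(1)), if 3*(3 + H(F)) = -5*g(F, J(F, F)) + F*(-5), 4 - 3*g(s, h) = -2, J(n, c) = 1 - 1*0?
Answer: -1/98592 ≈ -1.0143e-5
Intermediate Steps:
J(n, c) = 1 (J(n, c) = 1 + 0 = 1)
g(s, h) = 2 (g(s, h) = 4/3 - ⅓*(-2) = 4/3 + ⅔ = 2)
H(F) = -19/3 - 5*F/3 (H(F) = -3 + (-5*2 + F*(-5))/3 = -3 + (-10 - 5*F)/3 = -3 + (-10/3 - 5*F/3) = -19/3 - 5*F/3)
1/(-99088 + (24 - 86)*H(1)) = 1/(-99088 + (24 - 86)*(-19/3 - 5/3*1)) = 1/(-99088 - 62*(-19/3 - 5/3)) = 1/(-99088 - 62*(-8)) = 1/(-99088 + 496) = 1/(-98592) = -1/98592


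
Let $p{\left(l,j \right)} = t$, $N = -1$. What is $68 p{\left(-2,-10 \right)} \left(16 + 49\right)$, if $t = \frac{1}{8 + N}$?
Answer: $\frac{4420}{7} \approx 631.43$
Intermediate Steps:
$t = \frac{1}{7}$ ($t = \frac{1}{8 - 1} = \frac{1}{7} \approx 0.14286$)
$p{\left(l,j \right)} = \frac{1}{7}$
$68 p{\left(-2,-10 \right)} \left(16 + 49\right) = 68 \cdot \frac{1}{7} \left(16 + 49\right) = \frac{68}{7} \cdot 65 = \frac{4420}{7}$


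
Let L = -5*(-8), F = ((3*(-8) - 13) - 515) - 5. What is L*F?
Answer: -22280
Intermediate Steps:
F = -557 (F = ((-24 - 13) - 515) - 5 = (-37 - 515) - 5 = -552 - 5 = -557)
L = 40
L*F = 40*(-557) = -22280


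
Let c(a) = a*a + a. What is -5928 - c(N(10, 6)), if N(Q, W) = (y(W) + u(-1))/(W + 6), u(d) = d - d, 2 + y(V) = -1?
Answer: -94845/16 ≈ -5927.8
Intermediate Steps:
y(V) = -3 (y(V) = -2 - 1 = -3)
u(d) = 0
N(Q, W) = -3/(6 + W) (N(Q, W) = (-3 + 0)/(W + 6) = -3/(6 + W))
c(a) = a + a**2 (c(a) = a**2 + a = a + a**2)
-5928 - c(N(10, 6)) = -5928 - (-3/(6 + 6))*(1 - 3/(6 + 6)) = -5928 - (-3/12)*(1 - 3/12) = -5928 - (-3*1/12)*(1 - 3*1/12) = -5928 - (-1)*(1 - 1/4)/4 = -5928 - (-1)*3/(4*4) = -5928 - 1*(-3/16) = -5928 + 3/16 = -94845/16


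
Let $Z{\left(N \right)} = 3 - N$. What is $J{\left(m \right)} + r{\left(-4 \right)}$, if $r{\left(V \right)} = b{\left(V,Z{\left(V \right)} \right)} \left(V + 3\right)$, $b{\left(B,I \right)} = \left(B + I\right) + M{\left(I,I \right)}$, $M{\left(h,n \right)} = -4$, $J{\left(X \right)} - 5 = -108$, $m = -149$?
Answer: $-102$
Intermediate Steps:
$J{\left(X \right)} = -103$ ($J{\left(X \right)} = 5 - 108 = -103$)
$b{\left(B,I \right)} = -4 + B + I$ ($b{\left(B,I \right)} = \left(B + I\right) - 4 = -4 + B + I$)
$r{\left(V \right)} = -3 - V$ ($r{\left(V \right)} = \left(-4 + V - \left(-3 + V\right)\right) \left(V + 3\right) = - (3 + V) = -3 - V$)
$J{\left(m \right)} + r{\left(-4 \right)} = -103 - -1 = -103 + \left(-3 + 4\right) = -103 + 1 = -102$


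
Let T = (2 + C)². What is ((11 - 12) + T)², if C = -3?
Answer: 0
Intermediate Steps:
T = 1 (T = (2 - 3)² = (-1)² = 1)
((11 - 12) + T)² = ((11 - 12) + 1)² = (-1 + 1)² = 0² = 0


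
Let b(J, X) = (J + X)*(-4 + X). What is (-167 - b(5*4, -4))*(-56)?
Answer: 2184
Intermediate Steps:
b(J, X) = (-4 + X)*(J + X)
(-167 - b(5*4, -4))*(-56) = (-167 - ((-4)² - 20*4 - 4*(-4) + (5*4)*(-4)))*(-56) = (-167 - (16 - 4*20 + 16 + 20*(-4)))*(-56) = (-167 - (16 - 80 + 16 - 80))*(-56) = (-167 - 1*(-128))*(-56) = (-167 + 128)*(-56) = -39*(-56) = 2184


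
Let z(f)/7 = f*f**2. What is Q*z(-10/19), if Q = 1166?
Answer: -8162000/6859 ≈ -1190.0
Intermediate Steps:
z(f) = 7*f**3 (z(f) = 7*(f*f**2) = 7*f**3)
Q*z(-10/19) = 1166*(7*(-10/19)**3) = 1166*(7*(-1000/6859)) = 1166*(-7000/6859) = -8162000/6859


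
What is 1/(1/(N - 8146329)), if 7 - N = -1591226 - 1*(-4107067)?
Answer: -10662163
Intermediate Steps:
N = -2515834 (N = 7 - (-1591226 - 1*(-4107067)) = 7 - (-1591226 + 4107067) = 7 - 1*2515841 = 7 - 2515841 = -2515834)
1/(1/(N - 8146329)) = 1/(1/(-2515834 - 8146329)) = 1/(1/(-10662163)) = 1/(-1/10662163) = -10662163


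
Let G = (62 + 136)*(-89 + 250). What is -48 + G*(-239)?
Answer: -7618890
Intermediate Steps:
G = 31878 (G = 198*161 = 31878)
-48 + G*(-239) = -48 + 31878*(-239) = -48 - 7618842 = -7618890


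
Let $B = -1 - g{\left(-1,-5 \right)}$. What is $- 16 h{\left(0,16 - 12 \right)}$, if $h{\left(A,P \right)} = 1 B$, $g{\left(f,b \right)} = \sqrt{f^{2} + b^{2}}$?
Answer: $16 + 16 \sqrt{26} \approx 97.584$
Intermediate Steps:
$g{\left(f,b \right)} = \sqrt{b^{2} + f^{2}}$
$B = -1 - \sqrt{26}$ ($B = -1 - \sqrt{\left(-5\right)^{2} + \left(-1\right)^{2}} = -1 - \sqrt{25 + 1} = -1 - \sqrt{26} \approx -6.099$)
$h{\left(A,P \right)} = -1 - \sqrt{26}$ ($h{\left(A,P \right)} = 1 \left(-1 - \sqrt{26}\right) = -1 - \sqrt{26}$)
$- 16 h{\left(0,16 - 12 \right)} = - 16 \left(-1 - \sqrt{26}\right) = 16 + 16 \sqrt{26}$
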